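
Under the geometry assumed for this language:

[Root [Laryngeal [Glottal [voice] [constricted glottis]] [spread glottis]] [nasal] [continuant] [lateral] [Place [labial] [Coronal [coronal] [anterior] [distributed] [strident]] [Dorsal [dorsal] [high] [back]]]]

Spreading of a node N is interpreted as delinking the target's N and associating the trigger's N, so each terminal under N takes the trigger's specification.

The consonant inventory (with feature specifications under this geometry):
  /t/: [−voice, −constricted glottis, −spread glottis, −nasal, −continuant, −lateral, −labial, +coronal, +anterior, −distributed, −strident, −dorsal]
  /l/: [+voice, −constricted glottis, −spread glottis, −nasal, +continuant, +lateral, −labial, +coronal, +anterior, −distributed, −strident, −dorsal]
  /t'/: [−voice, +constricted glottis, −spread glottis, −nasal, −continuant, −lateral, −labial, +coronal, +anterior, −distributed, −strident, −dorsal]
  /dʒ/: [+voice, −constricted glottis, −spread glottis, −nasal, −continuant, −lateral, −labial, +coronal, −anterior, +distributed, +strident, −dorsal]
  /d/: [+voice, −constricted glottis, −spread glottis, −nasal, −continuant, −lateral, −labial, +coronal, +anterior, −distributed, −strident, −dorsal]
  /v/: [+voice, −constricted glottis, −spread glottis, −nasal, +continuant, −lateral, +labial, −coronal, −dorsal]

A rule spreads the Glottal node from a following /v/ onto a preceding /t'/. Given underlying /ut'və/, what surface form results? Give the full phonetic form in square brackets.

[udvə]

Glottal immediately or transitively dominates [voice], [constricted glottis].
After delinking /t'/'s Glottal and linking /v/'s, the affected terminals become [+voice], [−constricted glottis]; [spread glottis], [nasal], [continuant], … (outside Glottal) are retained from /t'/.
The resulting bundle matches /d/ in the inventory; substituting it for /t'/ gives [udvə].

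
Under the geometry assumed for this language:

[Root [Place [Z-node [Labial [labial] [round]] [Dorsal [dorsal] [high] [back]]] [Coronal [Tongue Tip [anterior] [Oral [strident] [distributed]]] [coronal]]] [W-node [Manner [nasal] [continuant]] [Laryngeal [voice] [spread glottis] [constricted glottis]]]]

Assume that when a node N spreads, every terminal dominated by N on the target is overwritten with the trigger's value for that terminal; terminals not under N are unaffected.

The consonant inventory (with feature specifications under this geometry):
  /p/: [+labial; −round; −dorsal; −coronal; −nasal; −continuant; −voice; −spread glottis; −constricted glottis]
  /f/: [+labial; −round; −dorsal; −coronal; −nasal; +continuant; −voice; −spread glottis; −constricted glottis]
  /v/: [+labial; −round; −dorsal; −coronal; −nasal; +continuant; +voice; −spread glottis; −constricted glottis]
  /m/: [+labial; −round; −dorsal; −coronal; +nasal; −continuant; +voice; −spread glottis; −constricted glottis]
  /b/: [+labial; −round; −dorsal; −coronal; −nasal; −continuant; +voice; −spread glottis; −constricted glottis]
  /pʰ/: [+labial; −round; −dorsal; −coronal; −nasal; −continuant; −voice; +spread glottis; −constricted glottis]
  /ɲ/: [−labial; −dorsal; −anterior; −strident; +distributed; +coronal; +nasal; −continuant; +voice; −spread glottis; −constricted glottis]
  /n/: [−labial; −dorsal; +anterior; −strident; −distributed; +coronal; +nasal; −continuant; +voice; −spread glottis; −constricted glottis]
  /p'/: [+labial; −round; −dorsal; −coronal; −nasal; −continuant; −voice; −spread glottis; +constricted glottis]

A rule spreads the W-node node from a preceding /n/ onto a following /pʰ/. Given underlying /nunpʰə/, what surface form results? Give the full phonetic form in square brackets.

[nunmə]

The W-node node dominates the terminals [nasal], [continuant], [voice], [spread glottis], [constricted glottis].
After delinking /pʰ/'s W-node and linking /n/'s, the affected terminals become [+nasal], [−continuant], [+voice], [−spread glottis], [−constricted glottis]; [labial], [round], [dorsal], … (outside W-node) are retained from /pʰ/.
Among the inventory, only /m/ has exactly this specification, giving the surface form [nunmə].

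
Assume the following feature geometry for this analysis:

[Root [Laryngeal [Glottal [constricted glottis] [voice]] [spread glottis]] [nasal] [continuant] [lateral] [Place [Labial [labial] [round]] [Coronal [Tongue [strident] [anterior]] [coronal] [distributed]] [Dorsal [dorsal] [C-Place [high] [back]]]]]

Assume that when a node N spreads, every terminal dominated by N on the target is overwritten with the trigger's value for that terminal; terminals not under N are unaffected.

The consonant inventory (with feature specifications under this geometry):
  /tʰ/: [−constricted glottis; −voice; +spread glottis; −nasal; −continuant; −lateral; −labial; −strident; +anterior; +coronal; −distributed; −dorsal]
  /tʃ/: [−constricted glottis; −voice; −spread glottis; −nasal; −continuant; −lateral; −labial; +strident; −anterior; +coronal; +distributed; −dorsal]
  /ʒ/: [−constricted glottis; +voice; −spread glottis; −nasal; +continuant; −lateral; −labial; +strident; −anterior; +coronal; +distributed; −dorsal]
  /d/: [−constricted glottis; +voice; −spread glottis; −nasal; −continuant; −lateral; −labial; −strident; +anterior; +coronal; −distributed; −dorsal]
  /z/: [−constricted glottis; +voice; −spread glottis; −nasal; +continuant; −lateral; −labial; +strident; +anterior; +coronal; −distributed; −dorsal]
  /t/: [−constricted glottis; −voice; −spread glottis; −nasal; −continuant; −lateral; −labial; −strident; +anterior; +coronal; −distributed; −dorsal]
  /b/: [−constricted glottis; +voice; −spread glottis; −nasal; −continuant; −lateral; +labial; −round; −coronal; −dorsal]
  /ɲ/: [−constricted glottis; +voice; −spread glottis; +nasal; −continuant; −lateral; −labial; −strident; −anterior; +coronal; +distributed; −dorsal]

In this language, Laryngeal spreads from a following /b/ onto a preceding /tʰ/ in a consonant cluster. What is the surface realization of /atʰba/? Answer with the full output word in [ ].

Laryngeal immediately or transitively dominates [constricted glottis], [voice], [spread glottis].
The target acquires /b/'s values for everything under Laryngeal — [−constricted glottis], [+voice], [−spread glottis] — while keeping its own [nasal], [continuant], [lateral], ….
This feature bundle is that of [d], so /atʰba/ surfaces as [adba].

[adba]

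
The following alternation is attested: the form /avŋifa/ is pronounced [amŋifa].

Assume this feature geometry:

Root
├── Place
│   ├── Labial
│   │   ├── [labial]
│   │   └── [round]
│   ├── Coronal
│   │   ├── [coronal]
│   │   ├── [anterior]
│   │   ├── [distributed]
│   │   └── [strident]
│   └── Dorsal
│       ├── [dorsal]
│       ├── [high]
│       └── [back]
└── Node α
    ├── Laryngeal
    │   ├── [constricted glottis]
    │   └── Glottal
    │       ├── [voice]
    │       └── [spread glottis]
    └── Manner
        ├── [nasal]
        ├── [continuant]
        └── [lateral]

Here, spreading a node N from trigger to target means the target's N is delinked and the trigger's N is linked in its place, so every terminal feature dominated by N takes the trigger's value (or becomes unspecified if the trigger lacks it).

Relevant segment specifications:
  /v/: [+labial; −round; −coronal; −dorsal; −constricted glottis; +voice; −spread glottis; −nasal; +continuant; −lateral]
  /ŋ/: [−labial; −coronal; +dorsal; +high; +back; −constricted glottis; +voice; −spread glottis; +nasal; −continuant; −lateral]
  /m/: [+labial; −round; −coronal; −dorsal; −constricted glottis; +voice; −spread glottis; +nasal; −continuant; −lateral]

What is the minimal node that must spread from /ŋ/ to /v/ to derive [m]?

Comparing /v/ with its surface form [m], the features that change are [nasal], [continuant].
Tracing each changed feature up the tree, the paths first meet at Manner; any lower node misses at least one of them.
Spreading Manner from /ŋ/ overwrites each of those terminals with /ŋ/'s values, yielding exactly [m].
[labial], [dorsal] stay as in /v/ although /ŋ/ differs there, so no node dominating them spread; among the remaining candidates Manner is the lowest that derives the output.

Manner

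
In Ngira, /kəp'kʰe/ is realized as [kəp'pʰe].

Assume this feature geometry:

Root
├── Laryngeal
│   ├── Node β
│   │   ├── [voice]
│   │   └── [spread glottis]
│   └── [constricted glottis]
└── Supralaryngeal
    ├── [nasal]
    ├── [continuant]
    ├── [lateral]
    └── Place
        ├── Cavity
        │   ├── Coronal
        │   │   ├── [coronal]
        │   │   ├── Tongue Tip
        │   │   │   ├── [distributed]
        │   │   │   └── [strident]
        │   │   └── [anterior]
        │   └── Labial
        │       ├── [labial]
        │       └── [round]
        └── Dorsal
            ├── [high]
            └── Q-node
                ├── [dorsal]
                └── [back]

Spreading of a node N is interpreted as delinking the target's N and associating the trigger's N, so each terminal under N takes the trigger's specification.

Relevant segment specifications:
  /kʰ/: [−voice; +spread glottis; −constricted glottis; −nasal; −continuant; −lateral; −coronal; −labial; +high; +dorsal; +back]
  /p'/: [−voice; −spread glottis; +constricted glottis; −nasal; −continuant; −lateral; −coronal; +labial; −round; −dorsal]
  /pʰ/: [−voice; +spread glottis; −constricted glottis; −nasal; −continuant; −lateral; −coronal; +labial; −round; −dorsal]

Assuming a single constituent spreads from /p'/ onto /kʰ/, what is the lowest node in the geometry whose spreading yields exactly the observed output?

/kʰ/ and [pʰ] differ in [labial], [round], [dorsal], [high], [back]; every other specified feature is identical.
Tracing each changed feature up the tree, the paths first meet at Place; any lower node misses at least one of them.
Spreading Place from /p'/ overwrites each of those terminals with /p'/'s values, yielding exactly [pʰ].
[spread glottis], [constricted glottis] stay as in /kʰ/ although /p'/ differs there, so no node dominating them spread; among the remaining candidates Place is the lowest that derives the output.

Place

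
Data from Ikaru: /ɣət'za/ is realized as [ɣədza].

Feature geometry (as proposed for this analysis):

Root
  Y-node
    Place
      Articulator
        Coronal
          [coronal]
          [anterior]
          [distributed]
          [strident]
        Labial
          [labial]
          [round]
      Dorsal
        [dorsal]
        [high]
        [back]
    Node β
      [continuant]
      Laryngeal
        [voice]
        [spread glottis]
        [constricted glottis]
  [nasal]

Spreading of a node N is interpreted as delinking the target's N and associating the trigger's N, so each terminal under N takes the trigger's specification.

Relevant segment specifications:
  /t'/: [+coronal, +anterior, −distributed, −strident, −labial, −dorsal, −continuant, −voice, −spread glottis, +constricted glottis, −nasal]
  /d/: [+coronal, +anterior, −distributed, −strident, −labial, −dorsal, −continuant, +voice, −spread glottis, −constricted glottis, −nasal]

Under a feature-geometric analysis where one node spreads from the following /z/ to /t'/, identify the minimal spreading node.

The alternation /t'/ → [d] changes [voice], [constricted glottis] and nothing else.
These terminals are all dominated by Laryngeal, and no proper subconstituent of Laryngeal covers them all; Laryngeal is their lowest common ancestor.
Spreading Laryngeal from /z/ overwrites each of those terminals with /z/'s values, yielding exactly [d].
Had Node β or a higher node spread, [continuant] would have taken /z/'s value; it stays as in /t'/, confirming the spreading constituent is exactly Laryngeal.

Laryngeal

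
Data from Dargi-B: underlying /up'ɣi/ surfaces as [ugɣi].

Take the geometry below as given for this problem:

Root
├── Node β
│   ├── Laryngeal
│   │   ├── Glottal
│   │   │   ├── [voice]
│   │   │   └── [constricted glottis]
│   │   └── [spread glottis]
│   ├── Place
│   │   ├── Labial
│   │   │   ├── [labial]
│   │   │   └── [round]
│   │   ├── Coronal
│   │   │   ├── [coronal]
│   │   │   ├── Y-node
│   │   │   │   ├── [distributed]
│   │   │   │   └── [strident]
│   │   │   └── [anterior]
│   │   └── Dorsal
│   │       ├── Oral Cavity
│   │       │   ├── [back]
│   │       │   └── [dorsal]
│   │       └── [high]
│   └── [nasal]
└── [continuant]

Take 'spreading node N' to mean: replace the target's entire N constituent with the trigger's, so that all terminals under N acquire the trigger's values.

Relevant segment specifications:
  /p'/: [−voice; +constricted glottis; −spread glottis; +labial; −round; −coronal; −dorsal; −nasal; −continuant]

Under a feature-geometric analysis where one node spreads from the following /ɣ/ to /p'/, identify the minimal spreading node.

Comparing /p'/ with its surface form [g], the features that change are [voice], [constricted glottis], [labial], [round], [dorsal], [high], [back].
The smallest constituent containing every changed terminal is Node β — each of its daughters lacks at least one of the affected features.
Delinking /p'/'s Node β and associating /ɣ/'s Node β gives precisely the feature bundle of [g].
[continuant] — on which /ɣ/ differs from /p'/ — is unchanged, so Root cannot have spread; the constituent is no larger than Node β.

Node β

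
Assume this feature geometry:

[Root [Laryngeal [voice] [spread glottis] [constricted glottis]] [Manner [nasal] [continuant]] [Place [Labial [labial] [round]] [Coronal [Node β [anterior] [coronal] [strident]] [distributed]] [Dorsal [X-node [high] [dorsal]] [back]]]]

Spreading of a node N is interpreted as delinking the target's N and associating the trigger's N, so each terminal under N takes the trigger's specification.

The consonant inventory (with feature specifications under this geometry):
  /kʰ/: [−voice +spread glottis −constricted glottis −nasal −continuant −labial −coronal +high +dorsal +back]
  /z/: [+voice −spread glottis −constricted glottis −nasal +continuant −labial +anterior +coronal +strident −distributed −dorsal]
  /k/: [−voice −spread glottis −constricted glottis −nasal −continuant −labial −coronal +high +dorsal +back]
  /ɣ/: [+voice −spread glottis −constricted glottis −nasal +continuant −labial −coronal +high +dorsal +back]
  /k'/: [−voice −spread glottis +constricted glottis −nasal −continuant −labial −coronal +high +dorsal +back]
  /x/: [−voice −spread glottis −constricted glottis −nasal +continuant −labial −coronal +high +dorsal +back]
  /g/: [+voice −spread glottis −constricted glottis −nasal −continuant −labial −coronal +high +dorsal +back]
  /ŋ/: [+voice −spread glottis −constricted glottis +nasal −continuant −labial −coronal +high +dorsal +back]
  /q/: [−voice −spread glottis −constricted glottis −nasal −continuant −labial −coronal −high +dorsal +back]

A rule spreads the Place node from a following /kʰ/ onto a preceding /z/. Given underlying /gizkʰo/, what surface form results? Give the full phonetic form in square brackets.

[giɣkʰo]

Terminals under Place in this geometry: [labial], [round], [anterior], [coronal], [strident], [distributed], [high], [dorsal], [back].
The target acquires /kʰ/'s values for everything under Place — [−labial], [−coronal], [+high], [+dorsal], [+back] — while keeping its own [voice], [spread glottis], [constricted glottis], ….
Among the inventory, only /ɣ/ has exactly this specification, giving the surface form [giɣkʰo].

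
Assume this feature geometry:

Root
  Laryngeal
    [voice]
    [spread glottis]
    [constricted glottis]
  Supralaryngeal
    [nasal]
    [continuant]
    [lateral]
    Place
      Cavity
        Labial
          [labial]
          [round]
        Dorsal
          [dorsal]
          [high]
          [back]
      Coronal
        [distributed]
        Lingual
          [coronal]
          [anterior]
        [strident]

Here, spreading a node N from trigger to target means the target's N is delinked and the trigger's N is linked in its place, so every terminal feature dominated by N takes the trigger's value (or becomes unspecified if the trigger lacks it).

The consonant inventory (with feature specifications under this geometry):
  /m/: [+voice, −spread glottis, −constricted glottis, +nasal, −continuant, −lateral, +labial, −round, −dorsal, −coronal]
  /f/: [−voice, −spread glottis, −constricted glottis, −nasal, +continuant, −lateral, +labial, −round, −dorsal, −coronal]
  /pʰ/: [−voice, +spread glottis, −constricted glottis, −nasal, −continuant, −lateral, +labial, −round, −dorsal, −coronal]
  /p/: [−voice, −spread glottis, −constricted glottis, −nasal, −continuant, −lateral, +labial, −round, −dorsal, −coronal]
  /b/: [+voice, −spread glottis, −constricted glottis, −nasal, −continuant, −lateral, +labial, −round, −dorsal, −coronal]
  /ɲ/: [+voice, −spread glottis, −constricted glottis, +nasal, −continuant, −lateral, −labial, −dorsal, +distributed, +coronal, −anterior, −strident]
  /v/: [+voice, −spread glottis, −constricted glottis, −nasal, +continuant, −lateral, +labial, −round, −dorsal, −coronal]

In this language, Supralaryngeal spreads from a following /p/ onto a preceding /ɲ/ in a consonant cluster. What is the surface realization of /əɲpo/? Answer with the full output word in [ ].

[əbpo]

Terminals under Supralaryngeal in this geometry: [nasal], [continuant], [lateral], [labial], [round], [dorsal], [high], [back], [distributed], [coronal], [anterior], [strident].
The target acquires /p/'s values for everything under Supralaryngeal — [−nasal], [−continuant], [−lateral], [+labial], [−round], [−dorsal], [−coronal] — while keeping its own [voice], [spread glottis], [constricted glottis].
The resulting bundle matches /b/ in the inventory; substituting it for /ɲ/ gives [əbpo].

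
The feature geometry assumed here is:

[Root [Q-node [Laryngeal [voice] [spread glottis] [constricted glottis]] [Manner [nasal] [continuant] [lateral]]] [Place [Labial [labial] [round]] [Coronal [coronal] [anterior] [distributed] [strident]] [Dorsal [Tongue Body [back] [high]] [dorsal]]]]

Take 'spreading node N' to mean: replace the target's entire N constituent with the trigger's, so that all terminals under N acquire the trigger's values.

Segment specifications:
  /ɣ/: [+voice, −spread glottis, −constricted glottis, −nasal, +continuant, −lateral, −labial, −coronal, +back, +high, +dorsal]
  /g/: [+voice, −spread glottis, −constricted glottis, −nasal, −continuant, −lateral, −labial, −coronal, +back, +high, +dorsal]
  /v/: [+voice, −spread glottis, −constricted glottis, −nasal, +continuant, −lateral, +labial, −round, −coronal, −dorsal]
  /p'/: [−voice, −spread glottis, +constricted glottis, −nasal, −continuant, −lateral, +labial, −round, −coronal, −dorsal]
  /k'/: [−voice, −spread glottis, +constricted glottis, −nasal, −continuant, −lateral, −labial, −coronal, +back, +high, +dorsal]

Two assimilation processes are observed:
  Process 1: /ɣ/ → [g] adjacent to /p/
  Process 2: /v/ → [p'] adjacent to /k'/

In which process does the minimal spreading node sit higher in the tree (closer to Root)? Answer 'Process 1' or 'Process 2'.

Process 2

In Process 1, [continuant] changes, so the minimal spreading node is [continuant] at depth 3.
Process 2: the features that change are [voice], [constricted glottis], [continuant]; the minimal node is Q-node (depth 1).
Q-node (depth 1) sits above [continuant] (depth 3), making Process 2 the one with the higher spreading node.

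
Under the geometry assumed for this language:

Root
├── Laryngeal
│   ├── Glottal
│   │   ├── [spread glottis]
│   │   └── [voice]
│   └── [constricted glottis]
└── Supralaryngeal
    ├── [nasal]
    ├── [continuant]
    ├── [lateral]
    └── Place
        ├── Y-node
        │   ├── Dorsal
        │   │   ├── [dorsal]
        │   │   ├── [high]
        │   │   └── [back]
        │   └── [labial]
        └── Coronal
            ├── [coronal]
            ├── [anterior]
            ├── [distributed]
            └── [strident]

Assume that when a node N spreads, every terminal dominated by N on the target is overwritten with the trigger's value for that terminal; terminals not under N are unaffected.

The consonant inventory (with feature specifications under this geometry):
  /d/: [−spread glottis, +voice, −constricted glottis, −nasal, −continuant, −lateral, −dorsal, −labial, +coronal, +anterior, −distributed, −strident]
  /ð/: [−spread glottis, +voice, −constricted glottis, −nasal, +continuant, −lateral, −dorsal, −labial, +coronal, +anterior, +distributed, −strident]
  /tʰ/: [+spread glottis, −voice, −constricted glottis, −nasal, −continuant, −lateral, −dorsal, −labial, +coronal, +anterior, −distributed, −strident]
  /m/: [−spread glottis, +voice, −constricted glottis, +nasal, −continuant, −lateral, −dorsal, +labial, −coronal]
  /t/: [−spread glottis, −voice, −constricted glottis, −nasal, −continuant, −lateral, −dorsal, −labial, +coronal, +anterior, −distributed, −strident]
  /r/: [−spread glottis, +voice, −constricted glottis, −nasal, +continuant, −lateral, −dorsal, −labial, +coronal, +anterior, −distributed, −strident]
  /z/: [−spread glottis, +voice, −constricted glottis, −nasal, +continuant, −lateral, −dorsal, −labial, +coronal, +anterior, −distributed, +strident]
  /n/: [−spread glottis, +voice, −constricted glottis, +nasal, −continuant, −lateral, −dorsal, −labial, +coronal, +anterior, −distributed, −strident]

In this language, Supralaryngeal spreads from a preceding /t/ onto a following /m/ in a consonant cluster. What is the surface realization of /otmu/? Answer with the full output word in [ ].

Terminals under Supralaryngeal in this geometry: [nasal], [continuant], [lateral], [dorsal], [high], [back], [labial], [coronal], [anterior], [distributed], [strident].
The target acquires /t/'s values for everything under Supralaryngeal — [−nasal], [−continuant], [−lateral], [−dorsal], [−labial], [+coronal], [+anterior], [−distributed], [−strident] — while keeping its own [spread glottis], [voice], [constricted glottis].
This feature bundle is that of [d], so /otmu/ surfaces as [otdu].

[otdu]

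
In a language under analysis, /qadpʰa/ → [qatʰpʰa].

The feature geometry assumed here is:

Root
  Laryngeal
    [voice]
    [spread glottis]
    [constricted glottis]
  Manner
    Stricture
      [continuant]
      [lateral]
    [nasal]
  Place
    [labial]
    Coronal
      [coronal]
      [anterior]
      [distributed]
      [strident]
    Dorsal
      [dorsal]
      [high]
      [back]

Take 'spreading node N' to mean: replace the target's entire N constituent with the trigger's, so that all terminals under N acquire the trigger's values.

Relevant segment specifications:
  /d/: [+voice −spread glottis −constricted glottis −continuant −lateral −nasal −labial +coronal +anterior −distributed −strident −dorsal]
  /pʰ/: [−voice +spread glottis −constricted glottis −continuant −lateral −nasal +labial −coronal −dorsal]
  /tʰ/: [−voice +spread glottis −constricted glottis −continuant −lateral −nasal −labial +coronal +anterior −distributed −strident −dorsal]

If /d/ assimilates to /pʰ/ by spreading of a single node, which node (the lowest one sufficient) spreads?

The alternation /d/ → [tʰ] changes [voice], [spread glottis] and nothing else.
Tracing each changed feature up the tree, the paths first meet at Laryngeal; any lower node misses at least one of them.
Delinking /d/'s Laryngeal and associating /pʰ/'s Laryngeal gives precisely the feature bundle of [tʰ].
Had Root spread, [labial], [coronal] would have taken /pʰ/'s values; they stay as in /d/, confirming the spreading constituent is exactly Laryngeal.

Laryngeal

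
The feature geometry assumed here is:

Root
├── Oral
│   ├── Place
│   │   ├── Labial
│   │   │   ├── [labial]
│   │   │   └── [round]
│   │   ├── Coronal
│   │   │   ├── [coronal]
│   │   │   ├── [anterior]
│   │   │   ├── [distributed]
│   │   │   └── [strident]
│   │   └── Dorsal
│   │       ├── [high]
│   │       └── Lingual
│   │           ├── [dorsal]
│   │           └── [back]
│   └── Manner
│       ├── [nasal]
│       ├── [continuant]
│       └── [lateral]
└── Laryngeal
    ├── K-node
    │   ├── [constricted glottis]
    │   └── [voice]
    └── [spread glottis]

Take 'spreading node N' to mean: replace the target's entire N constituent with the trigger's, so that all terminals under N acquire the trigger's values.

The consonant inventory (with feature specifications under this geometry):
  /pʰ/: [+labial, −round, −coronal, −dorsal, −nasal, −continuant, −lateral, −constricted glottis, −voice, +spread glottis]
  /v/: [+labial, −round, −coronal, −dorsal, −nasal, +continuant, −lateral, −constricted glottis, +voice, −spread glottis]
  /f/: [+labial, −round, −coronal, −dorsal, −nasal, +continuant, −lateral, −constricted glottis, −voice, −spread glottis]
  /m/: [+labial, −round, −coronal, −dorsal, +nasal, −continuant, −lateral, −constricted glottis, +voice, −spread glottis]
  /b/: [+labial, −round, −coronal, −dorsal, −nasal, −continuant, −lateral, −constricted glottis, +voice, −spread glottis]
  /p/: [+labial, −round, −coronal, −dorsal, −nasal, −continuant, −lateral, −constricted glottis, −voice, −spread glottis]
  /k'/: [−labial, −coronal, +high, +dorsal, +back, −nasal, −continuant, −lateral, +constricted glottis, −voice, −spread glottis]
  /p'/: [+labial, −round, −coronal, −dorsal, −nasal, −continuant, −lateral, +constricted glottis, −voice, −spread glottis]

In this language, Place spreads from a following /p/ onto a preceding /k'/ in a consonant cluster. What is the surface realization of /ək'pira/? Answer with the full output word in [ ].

[əp'pira]

The Place node dominates the terminals [labial], [round], [coronal], [anterior], [distributed], [strident], [high], [dorsal], [back].
Spreading Place from /p/ onto /k'/ replaces those values with /p/'s: [+labial], [−round], [−coronal], [−dorsal]. Features outside Place ([nasal], [continuant], [lateral], …) stay as in /k'/.
This feature bundle is that of [p'], so /ək'pira/ surfaces as [əp'pira].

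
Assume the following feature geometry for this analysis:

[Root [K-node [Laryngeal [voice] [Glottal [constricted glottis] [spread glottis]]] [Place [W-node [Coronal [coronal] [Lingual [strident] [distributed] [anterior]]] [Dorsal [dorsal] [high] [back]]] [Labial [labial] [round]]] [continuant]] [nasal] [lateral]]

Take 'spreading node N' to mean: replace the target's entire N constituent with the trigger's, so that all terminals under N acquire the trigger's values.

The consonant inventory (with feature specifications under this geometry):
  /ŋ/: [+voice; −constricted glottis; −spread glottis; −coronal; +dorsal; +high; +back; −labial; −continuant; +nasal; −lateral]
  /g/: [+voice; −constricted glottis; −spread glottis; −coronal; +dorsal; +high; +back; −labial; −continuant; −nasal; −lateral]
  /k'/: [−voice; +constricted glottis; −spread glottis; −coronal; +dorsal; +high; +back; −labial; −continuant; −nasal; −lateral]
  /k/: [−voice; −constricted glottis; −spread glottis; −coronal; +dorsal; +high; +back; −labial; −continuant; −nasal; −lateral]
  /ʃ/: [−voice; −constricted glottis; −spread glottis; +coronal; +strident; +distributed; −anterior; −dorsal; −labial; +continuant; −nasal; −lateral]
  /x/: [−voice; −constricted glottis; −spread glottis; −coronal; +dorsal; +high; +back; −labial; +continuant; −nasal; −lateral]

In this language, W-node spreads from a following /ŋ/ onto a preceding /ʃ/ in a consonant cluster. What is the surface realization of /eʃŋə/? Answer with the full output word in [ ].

The W-node node dominates the terminals [coronal], [strident], [distributed], [anterior], [dorsal], [high], [back].
The target acquires /ŋ/'s values for everything under W-node — [−coronal], [+dorsal], [+high], [+back] — while keeping its own [voice], [constricted glottis], [spread glottis], ….
The resulting bundle matches /x/ in the inventory; substituting it for /ʃ/ gives [exŋə].

[exŋə]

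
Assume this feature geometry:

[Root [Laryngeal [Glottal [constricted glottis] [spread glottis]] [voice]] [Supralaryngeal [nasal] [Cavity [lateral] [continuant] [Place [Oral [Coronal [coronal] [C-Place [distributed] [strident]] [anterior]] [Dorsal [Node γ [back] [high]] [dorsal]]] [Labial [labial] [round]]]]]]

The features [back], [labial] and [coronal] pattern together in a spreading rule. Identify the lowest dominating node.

Place

[back] lies under Node γ (below Supralaryngeal).
[labial]: Root ▹ Supralaryngeal ▹ Cavity ▹ Place ▹ Labial ▹ [labial].
[coronal] lies under Coronal (below Supralaryngeal).
The lowest node appearing on every path is Place; each proper daughter of Place fails to dominate at least one of the listed features.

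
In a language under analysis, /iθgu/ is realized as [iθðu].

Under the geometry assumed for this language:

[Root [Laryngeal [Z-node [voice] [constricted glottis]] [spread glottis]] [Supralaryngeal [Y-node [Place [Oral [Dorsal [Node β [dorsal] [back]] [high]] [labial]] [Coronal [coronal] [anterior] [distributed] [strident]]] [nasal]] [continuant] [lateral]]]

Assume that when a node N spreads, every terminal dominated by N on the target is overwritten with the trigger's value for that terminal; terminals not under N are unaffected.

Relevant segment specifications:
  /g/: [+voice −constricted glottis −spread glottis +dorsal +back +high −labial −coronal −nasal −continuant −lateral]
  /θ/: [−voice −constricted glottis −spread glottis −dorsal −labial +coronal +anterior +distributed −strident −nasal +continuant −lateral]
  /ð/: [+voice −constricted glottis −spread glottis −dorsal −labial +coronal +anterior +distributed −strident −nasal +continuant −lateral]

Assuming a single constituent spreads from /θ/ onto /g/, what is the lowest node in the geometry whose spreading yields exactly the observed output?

Feature comparison: [continuant], [coronal], [anterior], [distributed], [strident], [dorsal], [high], [back] differ between /g/ and [ð]; the remaining terminals match.
These terminals are all dominated by Supralaryngeal, and no proper subconstituent of Supralaryngeal covers them all; Supralaryngeal is their lowest common ancestor.
Delinking /g/'s Supralaryngeal and associating /θ/'s Supralaryngeal gives precisely the feature bundle of [ð].
Had Root spread, [voice] would have taken /θ/'s value; it stays as in /g/, confirming the spreading constituent is exactly Supralaryngeal.

Supralaryngeal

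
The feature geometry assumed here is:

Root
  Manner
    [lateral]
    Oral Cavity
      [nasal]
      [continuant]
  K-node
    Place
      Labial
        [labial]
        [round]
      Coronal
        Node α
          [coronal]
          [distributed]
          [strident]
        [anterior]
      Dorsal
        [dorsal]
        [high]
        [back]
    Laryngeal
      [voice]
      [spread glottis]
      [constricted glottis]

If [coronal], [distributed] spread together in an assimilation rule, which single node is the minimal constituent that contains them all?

Node α

[coronal] lies under Node α (below K-node).
[distributed]: Root ▹ K-node ▹ Place ▹ Coronal ▹ Node α ▹ [distributed].
Node α is the lowest common ancestor — every listed feature sits under it, and no single subconstituent of Node α covers them all.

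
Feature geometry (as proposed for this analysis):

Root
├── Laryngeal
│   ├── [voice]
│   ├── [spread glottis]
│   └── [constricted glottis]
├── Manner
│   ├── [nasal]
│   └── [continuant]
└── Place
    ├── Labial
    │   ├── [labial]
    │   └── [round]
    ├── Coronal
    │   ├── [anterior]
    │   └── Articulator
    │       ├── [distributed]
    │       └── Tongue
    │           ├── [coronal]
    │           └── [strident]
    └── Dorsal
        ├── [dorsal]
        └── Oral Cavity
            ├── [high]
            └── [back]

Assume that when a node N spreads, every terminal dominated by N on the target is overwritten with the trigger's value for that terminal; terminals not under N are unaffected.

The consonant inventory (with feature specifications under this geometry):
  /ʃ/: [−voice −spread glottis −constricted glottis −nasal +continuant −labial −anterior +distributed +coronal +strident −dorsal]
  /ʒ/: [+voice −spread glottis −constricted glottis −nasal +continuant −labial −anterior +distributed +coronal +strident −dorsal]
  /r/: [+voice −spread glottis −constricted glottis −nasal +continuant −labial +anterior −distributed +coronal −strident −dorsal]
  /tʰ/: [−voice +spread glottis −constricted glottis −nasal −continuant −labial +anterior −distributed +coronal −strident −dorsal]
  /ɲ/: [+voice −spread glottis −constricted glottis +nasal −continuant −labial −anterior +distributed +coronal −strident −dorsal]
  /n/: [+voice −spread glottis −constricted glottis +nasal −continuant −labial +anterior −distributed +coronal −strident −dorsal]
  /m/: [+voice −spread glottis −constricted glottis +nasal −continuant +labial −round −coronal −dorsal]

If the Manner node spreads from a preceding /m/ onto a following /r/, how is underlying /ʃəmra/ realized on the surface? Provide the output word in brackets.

Terminals under Manner in this geometry: [nasal], [continuant].
The target acquires /m/'s values for everything under Manner — [+nasal], [−continuant] — while keeping its own [voice], [spread glottis], [constricted glottis], ….
Among the inventory, only /n/ has exactly this specification, giving the surface form [ʃəmna].

[ʃəmna]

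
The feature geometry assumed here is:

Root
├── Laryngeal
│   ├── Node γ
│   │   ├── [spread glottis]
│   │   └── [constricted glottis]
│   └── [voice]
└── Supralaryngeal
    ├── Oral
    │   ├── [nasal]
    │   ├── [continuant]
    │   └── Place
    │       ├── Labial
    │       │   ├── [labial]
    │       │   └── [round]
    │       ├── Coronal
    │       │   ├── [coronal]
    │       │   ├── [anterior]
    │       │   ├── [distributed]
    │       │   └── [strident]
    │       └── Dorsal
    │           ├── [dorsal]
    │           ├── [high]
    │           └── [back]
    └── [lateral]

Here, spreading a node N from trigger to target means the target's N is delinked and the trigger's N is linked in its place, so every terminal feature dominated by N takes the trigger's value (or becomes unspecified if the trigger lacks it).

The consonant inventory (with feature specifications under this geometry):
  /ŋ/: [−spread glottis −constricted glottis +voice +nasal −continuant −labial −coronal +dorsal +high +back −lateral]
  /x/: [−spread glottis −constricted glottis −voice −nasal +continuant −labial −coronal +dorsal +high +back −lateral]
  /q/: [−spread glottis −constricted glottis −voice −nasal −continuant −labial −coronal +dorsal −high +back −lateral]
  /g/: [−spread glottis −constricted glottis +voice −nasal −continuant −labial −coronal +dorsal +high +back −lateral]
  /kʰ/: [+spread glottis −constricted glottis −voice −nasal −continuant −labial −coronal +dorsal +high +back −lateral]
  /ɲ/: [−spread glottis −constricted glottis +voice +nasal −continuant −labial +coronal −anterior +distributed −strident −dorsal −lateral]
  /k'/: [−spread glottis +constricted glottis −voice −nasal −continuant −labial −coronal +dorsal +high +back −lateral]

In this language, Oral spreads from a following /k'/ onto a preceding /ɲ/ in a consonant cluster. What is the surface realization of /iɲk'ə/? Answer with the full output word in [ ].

The Oral node dominates the terminals [nasal], [continuant], [labial], [round], [coronal], [anterior], [distributed], [strident], [dorsal], [high], [back].
The target acquires /k'/'s values for everything under Oral — [−nasal], [−continuant], [−labial], [−coronal], [+dorsal], [+high], [+back] — while keeping its own [spread glottis], [constricted glottis], [voice], ….
This feature bundle is that of [g], so /iɲk'ə/ surfaces as [igk'ə].

[igk'ə]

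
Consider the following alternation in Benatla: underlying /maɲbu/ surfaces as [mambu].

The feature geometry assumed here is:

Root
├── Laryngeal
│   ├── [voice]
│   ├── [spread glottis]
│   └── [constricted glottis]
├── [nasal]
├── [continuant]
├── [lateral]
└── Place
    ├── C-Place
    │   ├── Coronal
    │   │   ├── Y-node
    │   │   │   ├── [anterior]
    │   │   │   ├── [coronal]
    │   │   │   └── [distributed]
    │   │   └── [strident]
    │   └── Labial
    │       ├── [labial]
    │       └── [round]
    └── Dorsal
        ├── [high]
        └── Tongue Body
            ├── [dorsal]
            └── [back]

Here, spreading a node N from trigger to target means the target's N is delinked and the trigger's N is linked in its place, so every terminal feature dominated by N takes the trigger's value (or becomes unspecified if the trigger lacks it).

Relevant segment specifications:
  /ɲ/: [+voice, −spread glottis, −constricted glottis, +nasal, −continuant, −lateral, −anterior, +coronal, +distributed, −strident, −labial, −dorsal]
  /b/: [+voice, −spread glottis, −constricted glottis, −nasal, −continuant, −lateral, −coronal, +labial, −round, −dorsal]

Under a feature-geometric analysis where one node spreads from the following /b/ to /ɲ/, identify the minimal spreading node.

/ɲ/ and [m] differ in [labial], [round], [coronal], [anterior], [distributed], [strident]; every other specified feature is identical.
Tracing each changed feature up the tree, the paths first meet at C-Place; any lower node misses at least one of them.
Delinking /ɲ/'s C-Place and associating /b/'s C-Place gives precisely the feature bundle of [m].
[nasal] stays as in /ɲ/ although /b/ differs there, so no node dominating it spread; among the remaining candidates C-Place is the lowest that derives the output.

C-Place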